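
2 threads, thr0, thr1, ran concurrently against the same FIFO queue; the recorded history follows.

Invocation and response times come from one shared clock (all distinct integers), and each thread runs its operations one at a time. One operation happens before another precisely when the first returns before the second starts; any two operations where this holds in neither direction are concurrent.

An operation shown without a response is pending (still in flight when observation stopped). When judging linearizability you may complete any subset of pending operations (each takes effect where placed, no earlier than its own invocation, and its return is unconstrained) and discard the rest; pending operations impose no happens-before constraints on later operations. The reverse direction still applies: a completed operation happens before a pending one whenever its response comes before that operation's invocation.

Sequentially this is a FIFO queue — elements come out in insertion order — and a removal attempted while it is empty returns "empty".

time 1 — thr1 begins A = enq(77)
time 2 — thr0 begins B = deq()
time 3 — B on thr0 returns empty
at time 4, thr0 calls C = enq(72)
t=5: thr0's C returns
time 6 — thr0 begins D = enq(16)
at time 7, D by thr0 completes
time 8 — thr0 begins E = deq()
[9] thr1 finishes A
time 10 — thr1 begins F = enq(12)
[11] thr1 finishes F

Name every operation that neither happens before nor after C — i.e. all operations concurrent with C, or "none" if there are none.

overlap test against C [4,5]: concurrent iff the interval meets 4..5
A [1,9]: concurrent
B [2,3]: before
D [6,7]: after
E [8,…): after
F [10,11]: after

A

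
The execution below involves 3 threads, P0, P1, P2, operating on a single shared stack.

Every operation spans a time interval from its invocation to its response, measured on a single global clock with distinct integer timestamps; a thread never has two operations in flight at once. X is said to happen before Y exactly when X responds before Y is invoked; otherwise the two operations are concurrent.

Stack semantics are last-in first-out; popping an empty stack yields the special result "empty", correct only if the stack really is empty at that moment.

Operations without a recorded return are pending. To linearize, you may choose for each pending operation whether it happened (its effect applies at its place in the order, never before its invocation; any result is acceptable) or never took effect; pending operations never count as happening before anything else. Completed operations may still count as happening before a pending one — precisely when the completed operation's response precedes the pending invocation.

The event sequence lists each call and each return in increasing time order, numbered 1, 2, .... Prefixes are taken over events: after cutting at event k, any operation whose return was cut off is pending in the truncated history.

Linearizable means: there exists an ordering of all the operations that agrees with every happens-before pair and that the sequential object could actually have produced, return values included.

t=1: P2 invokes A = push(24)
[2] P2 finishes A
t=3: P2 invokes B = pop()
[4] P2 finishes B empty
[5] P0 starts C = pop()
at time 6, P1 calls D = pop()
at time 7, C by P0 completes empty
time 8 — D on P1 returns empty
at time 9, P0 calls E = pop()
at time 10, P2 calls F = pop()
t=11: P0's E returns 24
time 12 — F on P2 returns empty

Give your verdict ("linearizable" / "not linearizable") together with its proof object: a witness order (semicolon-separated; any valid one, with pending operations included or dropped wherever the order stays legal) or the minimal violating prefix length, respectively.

not linearizable — minimal violating prefix: 4 events

prefix check: 1..3 passes, 1..4 fails once B's time-4 response joins
the sole real-time-consistent order of 2 completed operations fails the stack replay
e.g. A, B: illegal at step 2, since B pop() → empty cannot apply there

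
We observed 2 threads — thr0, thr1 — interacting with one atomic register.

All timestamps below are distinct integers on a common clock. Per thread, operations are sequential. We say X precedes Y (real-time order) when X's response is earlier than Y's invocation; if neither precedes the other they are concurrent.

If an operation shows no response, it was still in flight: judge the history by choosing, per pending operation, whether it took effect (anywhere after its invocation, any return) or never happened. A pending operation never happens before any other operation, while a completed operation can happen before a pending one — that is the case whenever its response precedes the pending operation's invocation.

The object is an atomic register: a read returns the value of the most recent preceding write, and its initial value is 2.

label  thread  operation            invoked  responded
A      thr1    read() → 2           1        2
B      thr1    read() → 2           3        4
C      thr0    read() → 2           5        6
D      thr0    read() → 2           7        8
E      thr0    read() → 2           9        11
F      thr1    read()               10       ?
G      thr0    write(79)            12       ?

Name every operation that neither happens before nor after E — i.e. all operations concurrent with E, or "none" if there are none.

F

E spans [9,11]; an op avoiding the whole window 9..11 is ordered, any other is concurrent
A [1,2]: before
B [3,4]: before
C [5,6]: before
D [7,8]: before
F [10,…): concurrent
G [12,…): after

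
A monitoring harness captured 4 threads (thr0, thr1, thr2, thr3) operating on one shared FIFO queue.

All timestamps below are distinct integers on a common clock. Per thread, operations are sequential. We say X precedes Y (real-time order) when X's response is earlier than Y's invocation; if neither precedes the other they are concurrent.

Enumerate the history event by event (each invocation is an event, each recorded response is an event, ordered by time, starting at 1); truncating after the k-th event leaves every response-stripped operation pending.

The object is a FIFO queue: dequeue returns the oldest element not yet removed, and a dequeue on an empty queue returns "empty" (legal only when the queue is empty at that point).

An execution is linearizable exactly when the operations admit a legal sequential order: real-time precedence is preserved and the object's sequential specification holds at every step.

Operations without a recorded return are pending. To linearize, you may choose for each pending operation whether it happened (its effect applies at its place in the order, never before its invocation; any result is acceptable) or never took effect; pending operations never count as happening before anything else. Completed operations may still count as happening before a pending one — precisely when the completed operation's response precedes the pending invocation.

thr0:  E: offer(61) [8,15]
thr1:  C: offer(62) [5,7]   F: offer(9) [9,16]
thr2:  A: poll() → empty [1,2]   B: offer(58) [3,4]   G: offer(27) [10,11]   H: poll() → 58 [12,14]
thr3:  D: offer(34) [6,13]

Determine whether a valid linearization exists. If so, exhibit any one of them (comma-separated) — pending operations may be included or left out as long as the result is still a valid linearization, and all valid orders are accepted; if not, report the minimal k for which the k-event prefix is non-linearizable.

linearizable — witness: A, B, C, D, E, F, G, H

step 1: A poll() → empty — queue <>
step 2: B offer(58) — queue <58>
step 3: C offer(62) — queue <58,62>
step 4: D offer(34) — queue <58,62,34>
step 5: E offer(61) — queue <58,62,34,61>
step 6: F offer(9) — queue <58,62,34,61,9>
step 7: G offer(27) — queue <58,62,34,61,9,27>
step 8: H poll() → 58 — queue <62,34,61,9,27>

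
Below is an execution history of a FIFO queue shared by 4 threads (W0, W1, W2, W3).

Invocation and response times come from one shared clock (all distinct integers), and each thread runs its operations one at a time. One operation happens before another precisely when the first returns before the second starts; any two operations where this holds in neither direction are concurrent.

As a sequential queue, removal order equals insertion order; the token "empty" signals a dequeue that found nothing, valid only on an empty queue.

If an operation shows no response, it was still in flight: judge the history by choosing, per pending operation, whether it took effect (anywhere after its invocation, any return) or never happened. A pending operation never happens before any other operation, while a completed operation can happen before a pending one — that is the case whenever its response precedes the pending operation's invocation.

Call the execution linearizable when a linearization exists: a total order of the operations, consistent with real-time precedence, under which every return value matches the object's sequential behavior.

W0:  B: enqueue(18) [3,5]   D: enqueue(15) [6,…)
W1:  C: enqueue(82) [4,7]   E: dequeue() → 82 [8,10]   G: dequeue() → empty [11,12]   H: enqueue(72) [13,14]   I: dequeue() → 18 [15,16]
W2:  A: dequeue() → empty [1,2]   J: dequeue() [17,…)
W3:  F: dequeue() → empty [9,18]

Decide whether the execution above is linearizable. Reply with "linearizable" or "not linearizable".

events 1..15 are fine; event 16 — the response of I at time 16 — makes the prefix non-linearizable
every one of the 2 real-time-consistent orders over 7 completed FIFO queue ops fails the sequential spec
include/drop combinations of the 2 pending operations (D, F) were all tried; none helps
for example A, B, C, E, G, H, I (pending dropped) fails at step 4: E dequeue() → 82 is not legal there
for example A, C, B, E, G, H, I (pending dropped) fails at step 5: G dequeue() → empty is not legal there

not linearizable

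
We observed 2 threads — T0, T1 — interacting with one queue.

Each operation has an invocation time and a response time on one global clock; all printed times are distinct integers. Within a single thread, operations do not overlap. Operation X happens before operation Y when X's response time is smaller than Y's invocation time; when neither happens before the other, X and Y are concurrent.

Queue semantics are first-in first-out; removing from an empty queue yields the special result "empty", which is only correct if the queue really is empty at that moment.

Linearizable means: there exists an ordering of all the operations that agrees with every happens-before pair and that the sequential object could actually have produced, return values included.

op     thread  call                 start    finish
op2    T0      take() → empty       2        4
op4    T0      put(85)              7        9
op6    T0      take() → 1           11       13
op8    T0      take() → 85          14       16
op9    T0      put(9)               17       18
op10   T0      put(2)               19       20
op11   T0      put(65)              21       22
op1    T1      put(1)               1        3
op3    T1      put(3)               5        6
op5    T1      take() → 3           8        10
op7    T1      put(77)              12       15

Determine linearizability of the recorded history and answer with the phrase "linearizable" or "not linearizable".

not linearizable

events 1..9 are fine; event 10 — the response of op5 at time 10 — makes the prefix non-linearizable
4 orders of the 5 completed queue ops respect real time; none is legal
e.g. op1, op2, op3, op4, op5: illegal at step 2, since op2 take() → empty cannot apply there
e.g. op1, op2, op3, op5, op4: illegal at step 2, since op2 take() → empty cannot apply there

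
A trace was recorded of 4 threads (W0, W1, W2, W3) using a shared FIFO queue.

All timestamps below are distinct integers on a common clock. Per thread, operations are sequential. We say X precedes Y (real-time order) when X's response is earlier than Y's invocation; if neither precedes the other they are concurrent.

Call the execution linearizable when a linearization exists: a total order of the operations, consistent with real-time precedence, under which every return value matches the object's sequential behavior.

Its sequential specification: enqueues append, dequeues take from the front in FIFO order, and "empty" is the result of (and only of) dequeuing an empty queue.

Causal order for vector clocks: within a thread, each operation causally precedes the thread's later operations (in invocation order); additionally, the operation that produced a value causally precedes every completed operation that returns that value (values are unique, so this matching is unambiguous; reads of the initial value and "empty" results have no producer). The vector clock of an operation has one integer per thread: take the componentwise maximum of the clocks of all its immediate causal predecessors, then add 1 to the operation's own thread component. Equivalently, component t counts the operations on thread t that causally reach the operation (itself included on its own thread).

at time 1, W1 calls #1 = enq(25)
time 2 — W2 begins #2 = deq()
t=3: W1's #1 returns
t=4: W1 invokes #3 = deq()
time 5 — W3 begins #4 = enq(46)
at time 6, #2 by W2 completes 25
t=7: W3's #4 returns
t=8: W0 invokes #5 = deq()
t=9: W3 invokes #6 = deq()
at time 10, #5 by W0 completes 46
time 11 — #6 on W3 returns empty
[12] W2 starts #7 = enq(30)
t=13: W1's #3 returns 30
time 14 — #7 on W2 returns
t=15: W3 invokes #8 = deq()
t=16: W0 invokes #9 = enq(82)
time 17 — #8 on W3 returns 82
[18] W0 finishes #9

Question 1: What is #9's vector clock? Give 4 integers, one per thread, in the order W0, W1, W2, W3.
Answer: (2, 0, 0, 1)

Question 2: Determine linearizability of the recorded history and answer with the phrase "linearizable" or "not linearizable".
linearizable

a witness: #1, #2, #4, #5, #6, #7, #3, #9, #8
1. #1 enq(25), leaving queue <25>
2. #2 deq() → 25, leaving queue <>
3. #4 enq(46), leaving queue <46>
4. #5 deq() → 46, leaving queue <>
5. #6 deq() → empty, leaving queue <>
6. #7 enq(30), leaving queue <30>
7. #3 deq() → 30, leaving queue <>
8. #9 enq(82), leaving queue <82>
9. #8 deq() → 82, leaving queue <>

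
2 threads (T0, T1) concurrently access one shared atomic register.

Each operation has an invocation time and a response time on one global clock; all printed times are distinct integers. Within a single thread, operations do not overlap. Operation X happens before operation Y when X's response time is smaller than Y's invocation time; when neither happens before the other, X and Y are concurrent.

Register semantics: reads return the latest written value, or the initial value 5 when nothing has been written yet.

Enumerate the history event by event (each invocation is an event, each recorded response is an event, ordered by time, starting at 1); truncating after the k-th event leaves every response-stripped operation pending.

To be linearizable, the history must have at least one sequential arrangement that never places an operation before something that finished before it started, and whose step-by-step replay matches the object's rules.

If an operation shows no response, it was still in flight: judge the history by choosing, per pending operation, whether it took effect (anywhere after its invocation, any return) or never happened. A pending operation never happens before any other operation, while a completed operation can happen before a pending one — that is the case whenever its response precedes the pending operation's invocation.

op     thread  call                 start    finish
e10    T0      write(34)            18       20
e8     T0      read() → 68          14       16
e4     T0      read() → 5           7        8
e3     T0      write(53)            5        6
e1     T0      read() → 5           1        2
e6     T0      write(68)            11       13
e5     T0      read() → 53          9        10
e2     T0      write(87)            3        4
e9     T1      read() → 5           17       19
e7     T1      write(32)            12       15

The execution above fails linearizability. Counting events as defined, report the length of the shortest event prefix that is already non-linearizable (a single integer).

events 1..7 are linearizable; a witness order is e1, e2, e3:
step 1: e1 read() → 5 — value 5
step 2: e2 write(87) — value 87
step 3: e3 write(53) — value 53
with event 8 included (e4 responding at time 8), all real-time-consistent orders fail
e.g. e1, e2, e3, e4: illegal at step 4, since e4 read() → 5 cannot apply there

8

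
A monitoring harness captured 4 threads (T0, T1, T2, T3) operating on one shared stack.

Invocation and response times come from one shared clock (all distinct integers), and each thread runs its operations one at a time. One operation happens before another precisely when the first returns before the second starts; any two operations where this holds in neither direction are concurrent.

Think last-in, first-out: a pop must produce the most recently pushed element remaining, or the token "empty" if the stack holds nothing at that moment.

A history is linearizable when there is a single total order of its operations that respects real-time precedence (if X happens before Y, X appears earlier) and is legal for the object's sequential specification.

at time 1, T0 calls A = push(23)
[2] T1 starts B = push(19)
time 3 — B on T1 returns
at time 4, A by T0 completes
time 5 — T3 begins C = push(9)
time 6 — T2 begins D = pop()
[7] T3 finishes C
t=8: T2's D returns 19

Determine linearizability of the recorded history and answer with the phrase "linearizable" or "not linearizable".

one valid linearization: A, B, D, C
1. A push(23), leaving stack <23>
2. B push(19), leaving stack <23,19>
3. D pop() → 19, leaving stack <23>
4. C push(9), leaving stack <23,9>

linearizable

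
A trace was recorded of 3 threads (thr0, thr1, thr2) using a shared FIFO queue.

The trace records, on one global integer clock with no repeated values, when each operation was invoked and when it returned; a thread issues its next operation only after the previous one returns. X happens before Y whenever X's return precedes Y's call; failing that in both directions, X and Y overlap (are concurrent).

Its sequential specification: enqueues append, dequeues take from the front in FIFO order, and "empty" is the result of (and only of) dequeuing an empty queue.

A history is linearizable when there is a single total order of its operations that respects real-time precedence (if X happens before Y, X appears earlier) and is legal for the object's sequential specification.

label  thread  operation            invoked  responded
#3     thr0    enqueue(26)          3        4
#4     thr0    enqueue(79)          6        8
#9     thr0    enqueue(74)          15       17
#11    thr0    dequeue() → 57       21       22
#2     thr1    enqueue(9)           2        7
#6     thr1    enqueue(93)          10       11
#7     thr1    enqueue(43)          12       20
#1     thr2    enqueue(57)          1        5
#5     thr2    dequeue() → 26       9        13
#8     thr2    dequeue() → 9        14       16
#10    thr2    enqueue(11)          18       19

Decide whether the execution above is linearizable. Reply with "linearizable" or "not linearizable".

linearizable

witness order: #3, #2, #1, #4, #5, #6, #7, #8, #9, #10, #11
after step 1 (#3 enqueue(26)): queue <26>
after step 2 (#2 enqueue(9)): queue <26,9>
after step 3 (#1 enqueue(57)): queue <26,9,57>
after step 4 (#4 enqueue(79)): queue <26,9,57,79>
after step 5 (#5 dequeue() → 26): queue <9,57,79>
after step 6 (#6 enqueue(93)): queue <9,57,79,93>
after step 7 (#7 enqueue(43)): queue <9,57,79,93,43>
after step 8 (#8 dequeue() → 9): queue <57,79,93,43>
after step 9 (#9 enqueue(74)): queue <57,79,93,43,74>
after step 10 (#10 enqueue(11)): queue <57,79,93,43,74,11>
after step 11 (#11 dequeue() → 57): queue <79,93,43,74,11>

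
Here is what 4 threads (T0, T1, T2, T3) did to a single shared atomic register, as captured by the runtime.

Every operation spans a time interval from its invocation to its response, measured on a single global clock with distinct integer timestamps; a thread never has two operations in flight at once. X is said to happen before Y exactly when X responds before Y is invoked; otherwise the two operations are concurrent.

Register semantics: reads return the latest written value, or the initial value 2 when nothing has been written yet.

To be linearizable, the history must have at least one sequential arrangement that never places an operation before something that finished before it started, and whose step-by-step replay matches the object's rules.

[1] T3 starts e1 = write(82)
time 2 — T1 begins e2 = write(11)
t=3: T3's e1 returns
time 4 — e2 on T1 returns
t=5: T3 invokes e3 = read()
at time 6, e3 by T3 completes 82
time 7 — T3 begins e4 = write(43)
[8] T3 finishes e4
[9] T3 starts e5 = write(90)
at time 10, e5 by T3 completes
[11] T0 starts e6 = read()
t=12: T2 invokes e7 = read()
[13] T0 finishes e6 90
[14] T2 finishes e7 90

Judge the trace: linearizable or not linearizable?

a witness: e2, e1, e3, e4, e5, e6, e7
1. e2 write(11), leaving value 11
2. e1 write(82), leaving value 82
3. e3 read() → 82, leaving value 82
4. e4 write(43), leaving value 43
5. e5 write(90), leaving value 90
6. e6 read() → 90, leaving value 90
7. e7 read() → 90, leaving value 90

linearizable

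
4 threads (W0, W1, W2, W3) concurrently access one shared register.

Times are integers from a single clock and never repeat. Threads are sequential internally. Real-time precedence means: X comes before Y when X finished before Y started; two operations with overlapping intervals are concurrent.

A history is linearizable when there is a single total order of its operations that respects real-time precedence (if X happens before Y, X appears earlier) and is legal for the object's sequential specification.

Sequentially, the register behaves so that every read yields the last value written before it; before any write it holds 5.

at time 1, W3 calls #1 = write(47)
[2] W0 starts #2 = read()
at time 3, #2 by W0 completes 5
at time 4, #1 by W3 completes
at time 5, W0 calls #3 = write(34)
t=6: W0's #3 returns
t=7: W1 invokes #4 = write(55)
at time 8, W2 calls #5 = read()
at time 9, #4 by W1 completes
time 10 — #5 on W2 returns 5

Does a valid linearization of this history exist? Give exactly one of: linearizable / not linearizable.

not linearizable

events 1..9 are fine; event 10 — the response of #5 at time 10 — makes the prefix non-linearizable
real-time-consistent orders of the 5 completed operations: 4 — all fail the register replay
take #1, #2, #3, #4, #5: step 2 already fails, because #2 read() → 5 cannot occur there
take #1, #2, #3, #5, #4: step 2 already fails, because #2 read() → 5 cannot occur there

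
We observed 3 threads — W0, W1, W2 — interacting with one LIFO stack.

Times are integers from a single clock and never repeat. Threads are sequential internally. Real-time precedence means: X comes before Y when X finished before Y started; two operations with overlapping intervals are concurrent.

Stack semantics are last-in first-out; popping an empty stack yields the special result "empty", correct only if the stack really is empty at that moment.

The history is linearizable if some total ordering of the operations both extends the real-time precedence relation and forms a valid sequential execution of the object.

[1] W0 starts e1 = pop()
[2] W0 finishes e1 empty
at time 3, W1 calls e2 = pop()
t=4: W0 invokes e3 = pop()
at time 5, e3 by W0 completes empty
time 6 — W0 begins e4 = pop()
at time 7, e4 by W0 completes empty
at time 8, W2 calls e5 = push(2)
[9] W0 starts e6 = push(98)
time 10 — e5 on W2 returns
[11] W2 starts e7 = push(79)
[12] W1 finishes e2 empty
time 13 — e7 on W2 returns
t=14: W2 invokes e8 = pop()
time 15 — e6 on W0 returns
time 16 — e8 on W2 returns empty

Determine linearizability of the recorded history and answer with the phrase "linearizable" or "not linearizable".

not linearizable

cut after 15 events: linearizable; cut after 16 events (e8 responds, time 16): not linearizable
23 orders of the 8 completed LIFO stack ops respect real time; none is legal
sample order e1, e2, e3, e4, e5, e6, e7, e8 stalls at step 8 — e8 pop() → empty has no legal effect
sample order e1, e2, e3, e4, e5, e7, e6, e8 stalls at step 8 — e8 pop() → empty has no legal effect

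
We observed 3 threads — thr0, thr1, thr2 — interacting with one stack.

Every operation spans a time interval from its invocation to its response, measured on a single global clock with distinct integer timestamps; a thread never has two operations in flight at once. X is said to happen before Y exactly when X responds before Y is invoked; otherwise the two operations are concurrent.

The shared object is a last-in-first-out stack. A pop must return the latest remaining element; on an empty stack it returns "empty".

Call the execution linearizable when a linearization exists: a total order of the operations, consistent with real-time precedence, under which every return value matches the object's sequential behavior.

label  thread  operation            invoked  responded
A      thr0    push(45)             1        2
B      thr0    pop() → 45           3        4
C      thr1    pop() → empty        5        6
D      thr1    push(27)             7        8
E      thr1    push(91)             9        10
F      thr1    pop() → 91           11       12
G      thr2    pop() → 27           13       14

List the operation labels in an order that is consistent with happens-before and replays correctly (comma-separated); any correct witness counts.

A, B, C, D, E, F, G

after step 1 (A push(45)): stack <45>
after step 2 (B pop() → 45): stack <>
after step 3 (C pop() → empty): stack <>
after step 4 (D push(27)): stack <27>
after step 5 (E push(91)): stack <27,91>
after step 6 (F pop() → 91): stack <27>
after step 7 (G pop() → 27): stack <>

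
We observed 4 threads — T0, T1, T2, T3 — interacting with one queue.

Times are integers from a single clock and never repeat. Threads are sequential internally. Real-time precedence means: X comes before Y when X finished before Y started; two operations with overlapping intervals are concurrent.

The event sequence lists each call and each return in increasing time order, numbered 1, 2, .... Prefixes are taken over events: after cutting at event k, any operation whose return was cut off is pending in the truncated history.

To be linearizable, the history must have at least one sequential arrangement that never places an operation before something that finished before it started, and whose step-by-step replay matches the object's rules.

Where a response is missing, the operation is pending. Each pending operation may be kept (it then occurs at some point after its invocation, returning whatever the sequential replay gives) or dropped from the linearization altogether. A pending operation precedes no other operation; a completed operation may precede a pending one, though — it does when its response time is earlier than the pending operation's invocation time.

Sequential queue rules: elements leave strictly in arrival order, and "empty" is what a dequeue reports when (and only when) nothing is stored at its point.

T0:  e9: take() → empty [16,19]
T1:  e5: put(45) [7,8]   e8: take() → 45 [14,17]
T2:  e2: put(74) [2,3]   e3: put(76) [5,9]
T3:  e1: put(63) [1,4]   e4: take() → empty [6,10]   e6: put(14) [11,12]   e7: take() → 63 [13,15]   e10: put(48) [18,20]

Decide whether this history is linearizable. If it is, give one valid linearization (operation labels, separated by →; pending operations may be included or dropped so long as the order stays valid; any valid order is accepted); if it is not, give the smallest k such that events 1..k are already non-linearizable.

not linearizable — minimal violating prefix: 10 events

already the first 10 events (up to e4's response at time 10) admit no linearization; the first 9 still do
no legal order exists: 12 real-time-consistent candidates over 5 completed queue operations, all rejected
sample order e1, e2, e3, e4, e5 stalls at step 4 — e4 take() → empty has no legal effect
sample order e1, e2, e3, e5, e4 stalls at step 5 — e4 take() → empty has no legal effect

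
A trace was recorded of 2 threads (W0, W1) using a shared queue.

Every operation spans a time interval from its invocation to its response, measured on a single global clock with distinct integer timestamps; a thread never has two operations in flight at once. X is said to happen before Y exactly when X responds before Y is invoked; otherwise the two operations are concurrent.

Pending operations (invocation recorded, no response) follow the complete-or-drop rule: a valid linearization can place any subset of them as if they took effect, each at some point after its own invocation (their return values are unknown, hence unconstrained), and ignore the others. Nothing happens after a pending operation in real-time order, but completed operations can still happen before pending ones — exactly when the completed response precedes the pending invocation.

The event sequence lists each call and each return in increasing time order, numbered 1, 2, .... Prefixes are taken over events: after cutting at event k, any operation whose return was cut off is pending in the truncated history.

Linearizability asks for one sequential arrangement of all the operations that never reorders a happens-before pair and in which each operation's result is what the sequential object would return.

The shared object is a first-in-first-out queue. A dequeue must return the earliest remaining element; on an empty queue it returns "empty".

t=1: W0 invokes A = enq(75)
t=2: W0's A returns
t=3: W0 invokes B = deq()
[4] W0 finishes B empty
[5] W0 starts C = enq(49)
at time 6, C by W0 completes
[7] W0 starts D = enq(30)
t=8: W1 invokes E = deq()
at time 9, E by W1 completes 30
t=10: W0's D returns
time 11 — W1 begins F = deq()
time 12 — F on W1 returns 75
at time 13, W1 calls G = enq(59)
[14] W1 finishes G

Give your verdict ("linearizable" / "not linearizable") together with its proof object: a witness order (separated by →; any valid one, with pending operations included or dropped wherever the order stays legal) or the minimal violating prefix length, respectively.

not linearizable — minimal violating prefix: 4 events

the violation lands at event 4, B's response at time 4: events 1..3 linearize, events 1..4 do not
exhaustive check: the 2 completed queue ops admit one real-time order; illegal
take A, B: step 2 already fails, because B deq() → empty cannot occur there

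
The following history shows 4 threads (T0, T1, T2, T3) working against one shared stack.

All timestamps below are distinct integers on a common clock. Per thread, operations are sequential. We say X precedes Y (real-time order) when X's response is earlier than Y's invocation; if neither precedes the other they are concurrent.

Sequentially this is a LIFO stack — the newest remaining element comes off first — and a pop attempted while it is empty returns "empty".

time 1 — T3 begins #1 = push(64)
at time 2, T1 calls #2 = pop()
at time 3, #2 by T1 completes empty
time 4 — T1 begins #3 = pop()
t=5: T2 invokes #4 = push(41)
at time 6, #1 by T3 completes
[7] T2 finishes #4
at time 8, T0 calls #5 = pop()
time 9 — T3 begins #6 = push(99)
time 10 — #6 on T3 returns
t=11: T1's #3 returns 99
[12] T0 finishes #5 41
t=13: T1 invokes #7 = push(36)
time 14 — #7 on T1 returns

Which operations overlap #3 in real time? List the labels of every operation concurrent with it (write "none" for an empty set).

#1, #4, #5, #6

#3 spans [4,11]; an op avoiding the whole window 4..11 is ordered, any other is concurrent
#1 [1,6]: concurrent
#2 [2,3]: before
#4 [5,7]: concurrent
#5 [8,12]: concurrent
#6 [9,10]: concurrent
#7 [13,14]: after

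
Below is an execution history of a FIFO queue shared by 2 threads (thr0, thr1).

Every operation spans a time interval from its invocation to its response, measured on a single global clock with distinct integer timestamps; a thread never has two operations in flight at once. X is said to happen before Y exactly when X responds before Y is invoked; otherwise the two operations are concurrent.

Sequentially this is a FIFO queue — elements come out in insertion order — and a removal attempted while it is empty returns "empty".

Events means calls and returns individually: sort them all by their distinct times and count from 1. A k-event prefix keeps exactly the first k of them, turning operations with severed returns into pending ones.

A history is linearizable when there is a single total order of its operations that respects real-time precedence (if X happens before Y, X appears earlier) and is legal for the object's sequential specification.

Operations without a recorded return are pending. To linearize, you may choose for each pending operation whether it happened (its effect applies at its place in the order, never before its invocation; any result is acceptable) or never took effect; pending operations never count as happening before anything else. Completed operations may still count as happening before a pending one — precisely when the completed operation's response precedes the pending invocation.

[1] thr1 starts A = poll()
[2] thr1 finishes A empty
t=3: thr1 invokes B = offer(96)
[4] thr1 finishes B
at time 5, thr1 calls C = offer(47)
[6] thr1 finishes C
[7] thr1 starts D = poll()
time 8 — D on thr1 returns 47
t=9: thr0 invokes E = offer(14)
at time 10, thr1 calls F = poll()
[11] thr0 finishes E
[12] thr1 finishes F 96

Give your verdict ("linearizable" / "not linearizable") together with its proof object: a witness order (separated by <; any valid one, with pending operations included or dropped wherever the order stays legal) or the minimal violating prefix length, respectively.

already the first 8 events (up to D's response at time 8) admit no linearization; the first 7 still do
one real-time candidate order over the 4 completed operations — the FIFO queue replay rejects it
sample order A, B, C, D stalls at step 4 — D poll() → 47 has no legal effect

not linearizable — minimal violating prefix: 8 events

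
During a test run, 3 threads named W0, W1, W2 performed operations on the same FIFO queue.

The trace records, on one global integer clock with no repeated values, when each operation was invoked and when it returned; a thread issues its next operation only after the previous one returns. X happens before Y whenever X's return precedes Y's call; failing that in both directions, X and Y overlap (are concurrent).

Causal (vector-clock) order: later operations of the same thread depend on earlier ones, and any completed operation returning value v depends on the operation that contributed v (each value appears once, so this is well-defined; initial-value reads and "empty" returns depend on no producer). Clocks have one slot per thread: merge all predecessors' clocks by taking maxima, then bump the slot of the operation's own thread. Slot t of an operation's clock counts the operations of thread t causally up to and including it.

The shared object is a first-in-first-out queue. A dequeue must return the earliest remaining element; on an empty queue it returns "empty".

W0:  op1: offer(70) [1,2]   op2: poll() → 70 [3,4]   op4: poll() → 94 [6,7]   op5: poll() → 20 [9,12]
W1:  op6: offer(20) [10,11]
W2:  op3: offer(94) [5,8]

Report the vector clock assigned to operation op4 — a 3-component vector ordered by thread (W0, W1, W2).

op3, invoked 5, has no incoming edges; only W2's bump applies → (0, 0, 1)
op6, invoked 10, has no incoming edges; only W1's bump applies → (0, 1, 0)
op1, invoked 1, has no incoming edges; only W0's bump applies → (1, 0, 0)
op2, invoked 3, takes VC(op1)=(1, 0, 0) under max, adds 1 for W0 → (2, 0, 0)
op4, invoked 6, takes VC(op2)=(2, 0, 0), VC(op3)=(0, 0, 1) under max, adds 1 for W0 → (3, 0, 1)
op5, invoked 9, takes VC(op4)=(3, 0, 1), VC(op6)=(0, 1, 0) under max, adds 1 for W0 → (4, 1, 1)
target: VC(op4) = (3, 0, 1)

(3, 0, 1)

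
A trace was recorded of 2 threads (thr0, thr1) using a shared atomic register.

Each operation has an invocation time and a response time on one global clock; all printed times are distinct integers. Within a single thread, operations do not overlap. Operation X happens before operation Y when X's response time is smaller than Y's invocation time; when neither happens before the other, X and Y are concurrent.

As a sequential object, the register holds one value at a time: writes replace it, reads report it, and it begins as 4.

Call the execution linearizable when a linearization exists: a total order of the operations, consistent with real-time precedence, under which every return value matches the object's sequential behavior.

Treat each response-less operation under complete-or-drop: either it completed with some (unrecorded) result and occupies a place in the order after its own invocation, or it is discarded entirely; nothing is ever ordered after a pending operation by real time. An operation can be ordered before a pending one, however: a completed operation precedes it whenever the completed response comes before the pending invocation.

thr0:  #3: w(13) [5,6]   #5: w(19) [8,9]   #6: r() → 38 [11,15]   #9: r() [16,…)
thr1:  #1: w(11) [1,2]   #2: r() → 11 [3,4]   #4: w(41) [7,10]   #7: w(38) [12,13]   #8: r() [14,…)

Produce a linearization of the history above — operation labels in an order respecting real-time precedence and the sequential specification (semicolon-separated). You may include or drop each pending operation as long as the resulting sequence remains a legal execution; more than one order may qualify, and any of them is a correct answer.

1. #1 w(11), leaving value 11
2. #2 r() → 11, leaving value 11
3. #3 w(13), leaving value 13
4. #4 w(41), leaving value 41
5. #5 w(19), leaving value 19
6. #7 w(38), leaving value 38
7. #6 r() → 38, leaving value 38

#1; #2; #3; #4; #5; #7; #6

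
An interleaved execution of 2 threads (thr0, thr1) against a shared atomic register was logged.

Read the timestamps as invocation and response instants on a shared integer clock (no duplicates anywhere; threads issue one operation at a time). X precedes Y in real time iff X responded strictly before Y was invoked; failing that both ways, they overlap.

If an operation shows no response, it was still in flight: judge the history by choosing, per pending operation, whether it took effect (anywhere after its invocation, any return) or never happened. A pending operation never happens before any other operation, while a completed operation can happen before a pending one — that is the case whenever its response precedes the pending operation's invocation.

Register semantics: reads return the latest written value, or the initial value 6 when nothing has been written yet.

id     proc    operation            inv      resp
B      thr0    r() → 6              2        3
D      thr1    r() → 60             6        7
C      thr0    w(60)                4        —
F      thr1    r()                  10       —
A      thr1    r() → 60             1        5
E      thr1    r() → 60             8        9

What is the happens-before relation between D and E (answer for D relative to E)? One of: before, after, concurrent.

D spans [6,7], E spans [8,9]
resp(D)=7 < inv(E)=8

before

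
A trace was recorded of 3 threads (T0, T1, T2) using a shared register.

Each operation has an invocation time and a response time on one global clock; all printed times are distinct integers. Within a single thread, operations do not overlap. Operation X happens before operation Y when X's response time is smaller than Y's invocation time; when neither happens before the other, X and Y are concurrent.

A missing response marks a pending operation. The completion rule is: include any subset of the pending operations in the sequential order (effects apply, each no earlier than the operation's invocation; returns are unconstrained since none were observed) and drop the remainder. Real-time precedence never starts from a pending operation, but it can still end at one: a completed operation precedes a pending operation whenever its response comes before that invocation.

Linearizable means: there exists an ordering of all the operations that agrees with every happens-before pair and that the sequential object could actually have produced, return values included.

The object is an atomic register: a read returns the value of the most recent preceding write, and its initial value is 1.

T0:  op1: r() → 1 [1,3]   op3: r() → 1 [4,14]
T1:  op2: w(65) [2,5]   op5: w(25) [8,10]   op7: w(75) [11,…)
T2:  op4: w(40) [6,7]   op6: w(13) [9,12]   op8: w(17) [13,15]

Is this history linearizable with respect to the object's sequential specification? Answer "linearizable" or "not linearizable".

a witness: op1, op3, op2, op4, op5, op6, op7, op8
step 1: op1 r() → 1 — value 1
step 2: op3 r() → 1 — value 1
step 3: op2 w(65) — value 65
step 4: op4 w(40) — value 40
step 5: op5 w(25) — value 25
step 6: op6 w(13) — value 13
step 7: op7 w(75) (pending, included) — value 75
step 8: op8 w(17) — value 17

linearizable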